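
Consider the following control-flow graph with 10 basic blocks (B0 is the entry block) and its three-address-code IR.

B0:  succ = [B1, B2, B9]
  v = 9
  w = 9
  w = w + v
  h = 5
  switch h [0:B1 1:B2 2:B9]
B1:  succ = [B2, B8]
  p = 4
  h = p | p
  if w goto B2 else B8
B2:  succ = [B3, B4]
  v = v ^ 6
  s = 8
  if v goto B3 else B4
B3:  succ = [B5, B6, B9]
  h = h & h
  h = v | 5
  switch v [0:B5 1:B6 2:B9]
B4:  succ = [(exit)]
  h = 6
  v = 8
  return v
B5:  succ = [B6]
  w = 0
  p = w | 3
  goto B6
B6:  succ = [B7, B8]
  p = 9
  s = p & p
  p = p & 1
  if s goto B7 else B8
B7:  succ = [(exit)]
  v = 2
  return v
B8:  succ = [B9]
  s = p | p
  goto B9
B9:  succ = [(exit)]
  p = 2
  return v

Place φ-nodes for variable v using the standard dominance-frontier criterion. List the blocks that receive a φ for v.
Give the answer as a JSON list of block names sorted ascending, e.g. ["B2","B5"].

Answer: ["B8", "B9"]

Derivation:
idom tree: B1←B0 B2←B0 B3←B2 B4←B2 B5←B3 B6←B3 B7←B6 B8←B0 B9←B0
Dom at joins:
  B2: preds {B0,B1}: {B0} ∩ {B0,B1} = {B0}; idom=B0
  B6: preds {B3,B5}: {B0,B2,B3} ∩ {B0,B2,B3,B5} = {B0,B2,B3}; idom=B3
  B8: preds {B1,B6}: {B0,B1} ∩ {B0,B2,B3,B6} = {B0}; idom=B0
  B9: preds {B0,B3,B8}: {B0} ∩ {B0,B2,B3} ∩ {B0,B8} = {B0}; idom=B0

DF derivation:
  join B2 pred B0: · stop@B0
  join B2 pred B1: B1 stop@B0
  join B6 pred B3: · stop@B3
  join B6 pred B5: B5 stop@B3
  join B8 pred B1: B1 stop@B0
  join B8 pred B6: B6→B3→B2 stop@B0
  join B9 pred B0: · stop@B0
  join B9 pred B3: B3→B2 stop@B0
  join B9 pred B8: B8 stop@B0
  DF(B0)=∅
  DF(B1)={B2,B8}
  DF(B2)={B8,B9}
  DF(B3)={B8,B9}
  DF(B4)=∅
  DF(B5)={B6}
  DF(B6)={B8}
  DF(B7)=∅
  DF(B8)={B9}
  DF(B9)=∅

φ for v: defs {B0,B2,B4,B7}
  DF⁺ = {B8,B9}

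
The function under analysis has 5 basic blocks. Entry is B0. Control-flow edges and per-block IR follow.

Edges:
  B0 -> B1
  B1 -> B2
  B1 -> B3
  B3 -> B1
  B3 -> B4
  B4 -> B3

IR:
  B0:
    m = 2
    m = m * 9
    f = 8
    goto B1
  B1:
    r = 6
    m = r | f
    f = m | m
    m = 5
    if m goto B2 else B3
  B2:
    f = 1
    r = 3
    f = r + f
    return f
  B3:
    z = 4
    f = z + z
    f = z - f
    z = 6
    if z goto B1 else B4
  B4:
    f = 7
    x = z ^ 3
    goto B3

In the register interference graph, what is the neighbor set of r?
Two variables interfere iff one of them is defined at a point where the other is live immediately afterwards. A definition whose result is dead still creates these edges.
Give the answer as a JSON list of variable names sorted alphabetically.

Answer: ["f"]

Derivation:
def/use:
  B0: {f,m} / ∅
  B1: {f,m,r} / {f}
  B2: {f,r} / ∅
  B3: {f,z} / ∅
  B4: {f,x} / {z}

Liveness:
  live B0: ∅→{f}
  live B1: {f}→∅
  live B2: ∅→∅
  live B3: ∅→{f,z}
  live B4: {z}→∅

Interfere edges:
  f↔{r,z}
  m↔∅
  r↔{f}
  x↔∅
  z↔{f}

N(r) = ["f"]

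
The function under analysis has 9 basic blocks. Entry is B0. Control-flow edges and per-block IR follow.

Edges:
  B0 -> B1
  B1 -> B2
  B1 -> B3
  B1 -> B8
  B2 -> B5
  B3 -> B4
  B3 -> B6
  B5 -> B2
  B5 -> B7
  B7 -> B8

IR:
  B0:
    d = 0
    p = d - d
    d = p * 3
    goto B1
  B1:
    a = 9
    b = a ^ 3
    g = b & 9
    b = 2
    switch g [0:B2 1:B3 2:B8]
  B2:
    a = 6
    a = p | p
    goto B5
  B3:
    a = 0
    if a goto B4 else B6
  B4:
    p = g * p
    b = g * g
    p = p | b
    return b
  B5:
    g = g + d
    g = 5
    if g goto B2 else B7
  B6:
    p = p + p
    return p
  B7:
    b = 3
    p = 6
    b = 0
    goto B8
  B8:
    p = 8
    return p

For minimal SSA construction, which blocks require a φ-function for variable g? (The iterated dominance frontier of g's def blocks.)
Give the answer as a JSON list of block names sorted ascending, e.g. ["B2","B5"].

idom tree: B1←B0 B2←B1 B3←B1 B4←B3 B5←B2 B6←B3 B7←B5 B8←B1
Join-block Dom:
  B2: preds {B1,B5}: {B0,B1} ∩ {B0,B1,B2,B5} = {B0,B1}; idom=B1
  B8: preds {B1,B7}: {B0,B1} ∩ {B0,B1,B2,B5,B7} = {B0,B1}; idom=B1

DF walk-up:
  join B2 pred B1: · stop@B1
  join B2 pred B5: B5→B2 stop@B1
  join B8 pred B1: · stop@B1
  join B8 pred B7: B7→B5→B2 stop@B1
  DF(B0)=∅
  DF(B1)=∅
  DF(B2)={B2,B8}
  DF(B3)=∅
  DF(B4)=∅
  DF(B5)={B2,B8}
  DF(B6)=∅
  DF(B7)={B8}
  DF(B8)=∅

φ for g: defs {B1,B5}
  DF⁺ = {B2,B8}

Answer: ["B2", "B8"]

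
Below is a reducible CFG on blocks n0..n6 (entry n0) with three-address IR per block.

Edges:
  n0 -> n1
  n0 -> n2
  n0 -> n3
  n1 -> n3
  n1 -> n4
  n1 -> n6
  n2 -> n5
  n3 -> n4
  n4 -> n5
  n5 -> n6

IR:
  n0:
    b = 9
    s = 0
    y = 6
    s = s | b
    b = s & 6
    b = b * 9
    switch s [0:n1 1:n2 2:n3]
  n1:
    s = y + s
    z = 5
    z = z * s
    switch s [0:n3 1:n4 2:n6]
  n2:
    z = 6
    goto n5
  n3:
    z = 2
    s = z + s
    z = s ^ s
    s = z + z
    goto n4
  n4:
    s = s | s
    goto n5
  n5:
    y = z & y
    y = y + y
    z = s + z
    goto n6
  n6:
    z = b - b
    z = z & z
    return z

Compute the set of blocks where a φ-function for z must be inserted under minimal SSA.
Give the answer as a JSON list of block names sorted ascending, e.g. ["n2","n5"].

idom tree: n1←n0 n2←n0 n3←n0 n4←n0 n5←n0 n6←n0
Dom at joins:
  n3: preds {n0,n1}: {n0} ∩ {n0,n1} = {n0}; idom=n0
  n4: preds {n1,n3}: {n0,n1} ∩ {n0,n3} = {n0}; idom=n0
  n5: preds {n2,n4}: {n0,n2} ∩ {n0,n4} = {n0}; idom=n0
  n6: preds {n1,n5}: {n0,n1} ∩ {n0,n5} = {n0}; idom=n0

Frontier:
  join n3 pred n0: · stop@n0
  join n3 pred n1: n1 stop@n0
  join n4 pred n1: n1 stop@n0
  join n4 pred n3: n3 stop@n0
  join n5 pred n2: n2 stop@n0
  join n5 pred n4: n4 stop@n0
  join n6 pred n1: n1 stop@n0
  join n6 pred n5: n5 stop@n0
  n0: DF=∅
  n1: DF={n3,n4,n6}
  n2: DF={n5}
  n3: DF={n4}
  n4: DF={n5}
  n5: DF={n6}
  n6: DF=∅

φ for z: defs {n1,n2,n3,n5,n6}
  DF⁺ = {n3,n4,n5,n6}

Answer: ["n3", "n4", "n5", "n6"]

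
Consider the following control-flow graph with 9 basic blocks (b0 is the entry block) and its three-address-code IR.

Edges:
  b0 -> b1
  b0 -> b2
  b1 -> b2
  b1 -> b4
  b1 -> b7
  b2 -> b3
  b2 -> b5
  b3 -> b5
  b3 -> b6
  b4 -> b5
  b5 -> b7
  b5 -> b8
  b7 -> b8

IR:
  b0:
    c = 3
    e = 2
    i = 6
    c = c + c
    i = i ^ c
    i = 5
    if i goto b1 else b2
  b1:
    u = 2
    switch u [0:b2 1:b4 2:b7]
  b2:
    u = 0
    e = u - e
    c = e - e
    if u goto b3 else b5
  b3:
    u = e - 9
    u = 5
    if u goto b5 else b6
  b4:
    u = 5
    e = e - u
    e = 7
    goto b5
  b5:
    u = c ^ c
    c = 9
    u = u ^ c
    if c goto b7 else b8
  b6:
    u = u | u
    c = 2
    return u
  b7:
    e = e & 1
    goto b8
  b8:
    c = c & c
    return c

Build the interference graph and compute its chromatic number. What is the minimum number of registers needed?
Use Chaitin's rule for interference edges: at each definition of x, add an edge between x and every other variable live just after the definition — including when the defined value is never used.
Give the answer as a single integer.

Answer: 3

Analysis:
def/use:
  b0 def {c,e,i} use ∅
  b1 def {u} use ∅
  b2 def {c,e,u} use {e}
  b3 def {u} use {e}
  b4 def {e,u} use {e}
  b5 def {c,u} use {c}
  b6 def {c,u} use {u}
  b7 def {e} use {e}
  b8 def {c} use {c}

Live sets:
  live b0: ∅→{c,e}
  live b1: {c,e}→{c,e}
  live b2: {e}→{c,e}
  live b3: {c,e}→{c,e,u}
  live b4: {c,e}→{c,e}
  live b5: {c,e}→{c,e}
  live b6: {u}→∅
  live b7: {c,e}→{c}
  live b8: {c}→∅

Interference:
  c↔{e,i,u}
  e↔{c,i,u}
  i↔{c,e}
  u↔{c,e}

Colouring:
  clique {c,e,i} ⇒ need ≥ 3
  3-colouring: r0={c}  r1={e}  r2={i,u}
  χ = 3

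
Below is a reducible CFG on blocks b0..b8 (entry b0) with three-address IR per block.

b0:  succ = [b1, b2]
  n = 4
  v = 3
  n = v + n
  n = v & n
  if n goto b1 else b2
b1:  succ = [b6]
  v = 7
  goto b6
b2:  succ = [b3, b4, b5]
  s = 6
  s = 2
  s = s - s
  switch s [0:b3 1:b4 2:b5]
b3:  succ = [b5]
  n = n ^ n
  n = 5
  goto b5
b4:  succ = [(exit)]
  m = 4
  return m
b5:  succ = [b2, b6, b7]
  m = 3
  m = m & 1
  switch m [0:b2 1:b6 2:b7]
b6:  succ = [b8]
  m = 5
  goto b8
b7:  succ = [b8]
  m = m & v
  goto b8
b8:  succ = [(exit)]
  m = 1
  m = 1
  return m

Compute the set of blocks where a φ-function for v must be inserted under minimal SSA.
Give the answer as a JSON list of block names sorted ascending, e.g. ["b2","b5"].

idom tree: b1←b0 b2←b0 b3←b2 b4←b2 b5←b2 b6←b0 b7←b5 b8←b0
Dom at joins:
  b2: preds {b0,b5}: {b0} ∩ {b0,b2,b5} = {b0}; idom=b0
  b5: preds {b2,b3}: {b0,b2} ∩ {b0,b2,b3} = {b0,b2}; idom=b2
  b6: preds {b1,b5}: {b0,b1} ∩ {b0,b2,b5} = {b0}; idom=b0
  b8: preds {b6,b7}: {b0,b6} ∩ {b0,b2,b5,b7} = {b0}; idom=b0

DF walk-up:
  b2←b0: walk · to b0
  b2←b5: walk b5→b2 to b0
  b5←b2: walk · to b2
  b5←b3: walk b3 to b2
  b6←b1: walk b1 to b0
  b6←b5: walk b5→b2 to b0
  b8←b6: walk b6 to b0
  b8←b7: walk b7→b5→b2 to b0
  b0 → ∅
  b1 → {b6}
  b2 → {b2,b6,b8}
  b3 → {b5}
  b4 → ∅
  b5 → {b2,b6,b8}
  b6 → {b8}
  b7 → {b8}
  b8 → ∅

φ for v: defs {b0,b1}
  DF⁺ = {b6,b8}

Answer: ["b6", "b8"]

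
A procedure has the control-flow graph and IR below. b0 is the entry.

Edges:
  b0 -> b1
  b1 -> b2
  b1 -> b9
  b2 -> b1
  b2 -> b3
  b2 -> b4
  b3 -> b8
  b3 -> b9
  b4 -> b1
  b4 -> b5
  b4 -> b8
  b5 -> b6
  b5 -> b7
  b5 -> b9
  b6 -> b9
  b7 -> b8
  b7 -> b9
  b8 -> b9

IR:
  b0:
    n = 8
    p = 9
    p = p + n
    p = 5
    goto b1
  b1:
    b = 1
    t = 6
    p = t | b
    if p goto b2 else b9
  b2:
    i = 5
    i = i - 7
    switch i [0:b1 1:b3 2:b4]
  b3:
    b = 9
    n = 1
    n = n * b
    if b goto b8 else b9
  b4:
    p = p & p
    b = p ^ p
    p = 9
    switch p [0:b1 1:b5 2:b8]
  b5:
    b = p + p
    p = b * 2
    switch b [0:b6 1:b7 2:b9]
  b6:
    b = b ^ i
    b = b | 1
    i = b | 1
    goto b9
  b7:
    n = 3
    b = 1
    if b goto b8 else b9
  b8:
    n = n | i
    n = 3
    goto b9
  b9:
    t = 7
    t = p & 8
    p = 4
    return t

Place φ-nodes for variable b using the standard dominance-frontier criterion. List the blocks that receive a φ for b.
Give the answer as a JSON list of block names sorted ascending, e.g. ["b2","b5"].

idom tree: b1←b0 b2←b1 b3←b2 b4←b2 b5←b4 b6←b5 b7←b5 b8←b2 b9←b1
Dom∩ at merges:
  b1: preds {b0,b2,b4}: {b0} ∩ {b0,b1,b2} ∩ {b0,b1,b2,b4} = {b0}; idom=b0
  b8: preds {b3,b4,b7}: {b0,b1,b2,b3} ∩ {b0,b1,b2,b4} ∩ {b0,b1,b2,b4,b5,b7} = {b0,b1,b2}; idom=b2
  b9: preds {b1,b3,b5,b6,b7,b8}: {b0,b1} ∩ {b0,b1,b2,b3} ∩ {b0,b1,b2,b4,b5} ∩ {b0,b1,b2,b4,b5,b6} ∩ {b0,b1,b2,b4,b5,b7} ∩ {b0,b1,b2,b8} = {b0,b1}; idom=b1

DF derivation:
  b1←b0: walk · to b0
  b1←b2: walk b2→b1 to b0
  b1←b4: walk b4→b2→b1 to b0
  b8←b3: walk b3 to b2
  b8←b4: walk b4 to b2
  b8←b7: walk b7→b5→b4 to b2
  b9←b1: walk · to b1
  b9←b3: walk b3→b2 to b1
  b9←b5: walk b5→b4→b2 to b1
  b9←b6: walk b6→b5→b4→b2 to b1
  b9←b7: walk b7→b5→b4→b2 to b1
  b9←b8: walk b8→b2 to b1
  b0 → ∅
  b1 → {b1}
  b2 → {b1,b9}
  b3 → {b8,b9}
  b4 → {b1,b8,b9}
  b5 → {b8,b9}
  b6 → {b9}
  b7 → {b8,b9}
  b8 → {b9}
  b9 → ∅

φ for b: defs {b1,b3,b4,b5,b6,b7}
  DF⁺ = {b1,b8,b9}

Answer: ["b1", "b8", "b9"]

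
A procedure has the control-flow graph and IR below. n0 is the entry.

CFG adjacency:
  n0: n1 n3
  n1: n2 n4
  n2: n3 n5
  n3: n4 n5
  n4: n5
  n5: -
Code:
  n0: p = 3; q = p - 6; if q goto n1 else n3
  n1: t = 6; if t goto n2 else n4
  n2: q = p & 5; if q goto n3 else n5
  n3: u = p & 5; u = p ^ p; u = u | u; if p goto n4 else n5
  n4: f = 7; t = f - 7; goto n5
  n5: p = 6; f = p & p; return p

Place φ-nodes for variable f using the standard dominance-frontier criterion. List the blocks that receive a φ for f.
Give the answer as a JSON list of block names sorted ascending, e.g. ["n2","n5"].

Answer: ["n5"]

Derivation:
idom tree: n1←n0 n2←n1 n3←n0 n4←n0 n5←n0
Dom∩ at merges:
  n3: preds {n0,n2}: {n0} ∩ {n0,n1,n2} = {n0}; idom=n0
  n4: preds {n1,n3}: {n0,n1} ∩ {n0,n3} = {n0}; idom=n0
  n5: preds {n2,n3,n4}: {n0,n1,n2} ∩ {n0,n3} ∩ {n0,n4} = {n0}; idom=n0

DF derivation:
  join n3 pred n0: · stop@n0
  join n3 pred n2: n2→n1 stop@n0
  join n4 pred n1: n1 stop@n0
  join n4 pred n3: n3 stop@n0
  join n5 pred n2: n2→n1 stop@n0
  join n5 pred n3: n3 stop@n0
  join n5 pred n4: n4 stop@n0
  n0 → ∅
  n1 → {n3,n4,n5}
  n2 → {n3,n5}
  n3 → {n4,n5}
  n4 → {n5}
  n5 → ∅

φ for f: defs {n4,n5}
  DF⁺ = {n5}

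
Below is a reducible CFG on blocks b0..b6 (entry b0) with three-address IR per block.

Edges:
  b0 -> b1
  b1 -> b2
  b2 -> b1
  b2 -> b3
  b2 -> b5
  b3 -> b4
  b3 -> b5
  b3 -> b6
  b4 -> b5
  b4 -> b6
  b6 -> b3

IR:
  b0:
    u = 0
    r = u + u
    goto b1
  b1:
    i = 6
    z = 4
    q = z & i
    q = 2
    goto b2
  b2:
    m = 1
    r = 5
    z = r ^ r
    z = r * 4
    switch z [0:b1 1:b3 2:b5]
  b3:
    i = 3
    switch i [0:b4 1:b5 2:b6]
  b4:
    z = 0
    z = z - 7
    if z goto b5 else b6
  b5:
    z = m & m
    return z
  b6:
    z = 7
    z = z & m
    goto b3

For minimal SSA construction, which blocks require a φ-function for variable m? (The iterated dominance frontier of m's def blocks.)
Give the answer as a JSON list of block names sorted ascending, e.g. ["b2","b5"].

Answer: ["b1"]

Derivation:
idom tree: b1←b0 b2←b1 b3←b2 b4←b3 b5←b2 b6←b3
Dom at joins:
  b1: preds {b0,b2}: {b0} ∩ {b0,b1,b2} = {b0}; idom=b0
  b3: preds {b2,b6}: {b0,b1,b2} ∩ {b0,b1,b2,b3,b6} = {b0,b1,b2}; idom=b2
  b5: preds {b2,b3,b4}: {b0,b1,b2} ∩ {b0,b1,b2,b3} ∩ {b0,b1,b2,b3,b4} = {b0,b1,b2}; idom=b2
  b6: preds {b3,b4}: {b0,b1,b2,b3} ∩ {b0,b1,b2,b3,b4} = {b0,b1,b2,b3}; idom=b3

DF derivation:
  b1←b0: walk · to b0
  b1←b2: walk b2→b1 to b0
  b3←b2: walk · to b2
  b3←b6: walk b6→b3 to b2
  b5←b2: walk · to b2
  b5←b3: walk b3 to b2
  b5←b4: walk b4→b3 to b2
  b6←b3: walk · to b3
  b6←b4: walk b4 to b3
  DF(b0)=∅
  DF(b1)={b1}
  DF(b2)={b1}
  DF(b3)={b3,b5}
  DF(b4)={b5,b6}
  DF(b5)=∅
  DF(b6)={b3}

φ for m: defs {b2}
  DF⁺ = {b1}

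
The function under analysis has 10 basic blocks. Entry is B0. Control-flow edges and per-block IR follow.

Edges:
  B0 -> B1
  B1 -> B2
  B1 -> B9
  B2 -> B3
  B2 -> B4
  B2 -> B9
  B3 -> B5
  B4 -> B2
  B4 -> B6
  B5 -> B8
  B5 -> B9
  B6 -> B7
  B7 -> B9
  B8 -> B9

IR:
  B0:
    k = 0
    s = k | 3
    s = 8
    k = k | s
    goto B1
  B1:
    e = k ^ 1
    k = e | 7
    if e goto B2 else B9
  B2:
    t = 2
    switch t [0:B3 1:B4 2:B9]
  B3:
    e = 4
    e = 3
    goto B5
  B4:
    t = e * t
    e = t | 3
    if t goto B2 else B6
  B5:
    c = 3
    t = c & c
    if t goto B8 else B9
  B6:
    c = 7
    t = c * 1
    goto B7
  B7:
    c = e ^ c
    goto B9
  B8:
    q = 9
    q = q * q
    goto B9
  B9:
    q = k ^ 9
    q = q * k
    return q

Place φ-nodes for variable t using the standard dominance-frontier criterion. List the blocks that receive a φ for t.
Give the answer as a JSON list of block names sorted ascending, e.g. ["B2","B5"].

Answer: ["B2", "B9"]

Working:
idom tree: B1←B0 B2←B1 B3←B2 B4←B2 B5←B3 B6←B4 B7←B6 B8←B5 B9←B1
Join-block Dom:
  B2: preds {B1,B4}: {B0,B1} ∩ {B0,B1,B2,B4} = {B0,B1}; idom=B1
  B9: preds {B1,B2,B5,B7,B8}: {B0,B1} ∩ {B0,B1,B2} ∩ {B0,B1,B2,B3,B5} ∩ {B0,B1,B2,B4,B6,B7} ∩ {B0,B1,B2,B3,B5,B8} = {B0,B1}; idom=B1

DF walk-up:
  B2←B1: walk · to B1
  B2←B4: walk B4→B2 to B1
  B9←B1: walk · to B1
  B9←B2: walk B2 to B1
  B9←B5: walk B5→B3→B2 to B1
  B9←B7: walk B7→B6→B4→B2 to B1
  B9←B8: walk B8→B5→B3→B2 to B1
  B0: DF=∅
  B1: DF=∅
  B2: DF={B2,B9}
  B3: DF={B9}
  B4: DF={B2,B9}
  B5: DF={B9}
  B6: DF={B9}
  B7: DF={B9}
  B8: DF={B9}
  B9: DF=∅

φ for t: defs {B2,B4,B5,B6}
  DF⁺ = {B2,B9}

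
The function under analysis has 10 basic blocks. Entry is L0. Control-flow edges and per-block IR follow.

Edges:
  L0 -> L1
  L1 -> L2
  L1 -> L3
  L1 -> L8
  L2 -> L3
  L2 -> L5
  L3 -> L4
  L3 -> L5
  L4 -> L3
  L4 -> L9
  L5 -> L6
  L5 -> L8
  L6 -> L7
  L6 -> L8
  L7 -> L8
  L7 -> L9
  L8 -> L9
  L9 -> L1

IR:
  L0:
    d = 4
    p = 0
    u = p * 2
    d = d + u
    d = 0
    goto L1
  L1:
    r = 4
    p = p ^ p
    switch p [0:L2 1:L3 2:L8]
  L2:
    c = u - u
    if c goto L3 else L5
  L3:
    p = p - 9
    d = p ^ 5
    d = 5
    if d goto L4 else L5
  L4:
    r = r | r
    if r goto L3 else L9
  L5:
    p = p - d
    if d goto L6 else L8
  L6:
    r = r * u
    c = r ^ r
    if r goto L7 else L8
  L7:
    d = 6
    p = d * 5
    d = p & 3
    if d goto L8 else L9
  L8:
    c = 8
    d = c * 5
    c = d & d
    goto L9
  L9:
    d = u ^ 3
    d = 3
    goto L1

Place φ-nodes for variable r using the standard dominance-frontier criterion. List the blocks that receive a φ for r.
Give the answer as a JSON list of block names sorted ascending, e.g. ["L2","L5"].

idom tree: L1←L0 L2←L1 L3←L1 L4←L3 L5←L1 L6←L5 L7←L6 L8←L1 L9←L1
Dom∩ at merges:
  L1: preds {L0,L9}: {L0} ∩ {L0,L1,L9} = {L0}; idom=L0
  L3: preds {L1,L2,L4}: {L0,L1} ∩ {L0,L1,L2} ∩ {L0,L1,L3,L4} = {L0,L1}; idom=L1
  L5: preds {L2,L3}: {L0,L1,L2} ∩ {L0,L1,L3} = {L0,L1}; idom=L1
  L8: preds {L1,L5,L6,L7}: {L0,L1} ∩ {L0,L1,L5} ∩ {L0,L1,L5,L6} ∩ {L0,L1,L5,L6,L7} = {L0,L1}; idom=L1
  L9: preds {L4,L7,L8}: {L0,L1,L3,L4} ∩ {L0,L1,L5,L6,L7} ∩ {L0,L1,L8} = {L0,L1}; idom=L1

DF derivation:
  L1←L0: walk · to L0
  L1←L9: walk L9→L1 to L0
  L3←L1: walk · to L1
  L3←L2: walk L2 to L1
  L3←L4: walk L4→L3 to L1
  L5←L2: walk L2 to L1
  L5←L3: walk L3 to L1
  L8←L1: walk · to L1
  L8←L5: walk L5 to L1
  L8←L6: walk L6→L5 to L1
  L8←L7: walk L7→L6→L5 to L1
  L9←L4: walk L4→L3 to L1
  L9←L7: walk L7→L6→L5 to L1
  L9←L8: walk L8 to L1
  L0 → ∅
  L1 → {L1}
  L2 → {L3,L5}
  L3 → {L3,L5,L9}
  L4 → {L3,L9}
  L5 → {L8,L9}
  L6 → {L8,L9}
  L7 → {L8,L9}
  L8 → {L9}
  L9 → {L1}

φ for r: defs {L1,L4,L6}
  DF⁺ = {L1,L3,L5,L8,L9}

Answer: ["L1", "L3", "L5", "L8", "L9"]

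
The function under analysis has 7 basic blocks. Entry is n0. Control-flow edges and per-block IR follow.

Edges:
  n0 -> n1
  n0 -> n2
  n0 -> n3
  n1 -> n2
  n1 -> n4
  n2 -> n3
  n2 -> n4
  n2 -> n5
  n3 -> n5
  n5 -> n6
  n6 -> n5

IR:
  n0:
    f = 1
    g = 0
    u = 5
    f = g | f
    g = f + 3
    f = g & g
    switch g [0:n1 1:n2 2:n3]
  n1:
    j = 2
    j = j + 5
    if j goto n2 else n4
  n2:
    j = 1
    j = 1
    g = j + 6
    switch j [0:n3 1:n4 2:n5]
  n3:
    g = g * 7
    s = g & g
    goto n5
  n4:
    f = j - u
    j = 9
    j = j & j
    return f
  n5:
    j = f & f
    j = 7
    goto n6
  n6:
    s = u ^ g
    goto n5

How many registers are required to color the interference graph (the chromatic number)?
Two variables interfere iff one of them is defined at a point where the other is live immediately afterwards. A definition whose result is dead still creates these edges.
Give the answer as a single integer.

Answer: 4

Working:
def/use:
  n0: {f,g,u} / ∅
  n1: {j} / ∅
  n2: {g,j} / ∅
  n3: {g,s} / {g}
  n4: {f,j} / {j,u}
  n5: {j} / {f}
  n6: {s} / {g,u}

Liveness:
  n0: in=∅ out={f,g,u}
  n1: in={f,u} out={f,j,u}
  n2: in={f,u} out={f,g,j,u}
  n3: in={f,g,u} out={f,g,u}
  n4: in={j,u} out=∅
  n5: in={f,g,u} out={f,g,u}
  n6: in={f,g,u} out={f,g,u}

Interference:
  f — {g,j,s,u}
  g — {f,j,s,u}
  j — {f,g,u}
  s — {f,g,u}
  u — {f,g,j,s}

Colouring:
  lower bound: {f,g,j,u} mutually conflict ⇒ χ ≥ 4
  4-colouring: c0={f}  c1={g}  c2={u}  c3={j,s}
  χ = 4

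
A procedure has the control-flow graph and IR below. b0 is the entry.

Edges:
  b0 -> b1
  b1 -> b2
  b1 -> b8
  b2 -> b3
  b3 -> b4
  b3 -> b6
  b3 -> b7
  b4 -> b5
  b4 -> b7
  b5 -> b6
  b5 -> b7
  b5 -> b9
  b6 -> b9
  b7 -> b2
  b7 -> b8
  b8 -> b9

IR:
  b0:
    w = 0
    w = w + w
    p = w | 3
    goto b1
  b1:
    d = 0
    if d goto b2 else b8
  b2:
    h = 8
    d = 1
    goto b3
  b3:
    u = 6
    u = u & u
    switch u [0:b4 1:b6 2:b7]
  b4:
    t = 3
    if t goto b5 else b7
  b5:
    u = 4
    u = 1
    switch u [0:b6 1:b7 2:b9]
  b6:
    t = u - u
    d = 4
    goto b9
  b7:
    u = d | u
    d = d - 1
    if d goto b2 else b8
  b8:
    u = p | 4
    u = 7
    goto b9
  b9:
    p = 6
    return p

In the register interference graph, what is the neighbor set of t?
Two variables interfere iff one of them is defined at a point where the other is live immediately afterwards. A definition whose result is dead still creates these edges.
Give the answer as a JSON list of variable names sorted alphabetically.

Answer: ["d", "p", "u"]

Derivation:
Per-block:
  b0: {p,w} / ∅
  b1: {d} / ∅
  b2: {d,h} / ∅
  b3: {u} / ∅
  b4: {t} / ∅
  b5: {u} / ∅
  b6: {d,t} / {u}
  b7: {d,u} / {d,u}
  b8: {u} / {p}
  b9: {p} / ∅

Live sets:
  b0 li=∅ lo={p}
  b1 li={p} lo={p}
  b2 li={p} lo={d,p}
  b3 li={d,p} lo={d,p,u}
  b4 li={d,p,u} lo={d,p,u}
  b5 li={d,p} lo={d,p,u}
  b6 li={u} lo=∅
  b7 li={d,p,u} lo={p}
  b8 li={p} lo=∅
  b9 li=∅ lo=∅

Conflict graph:
  d: {p,t,u}
  h: {p}
  p: {d,h,t,u}
  t: {d,p,u}
  u: {d,p,t}
  w: ∅

N(t) = ["d", "p", "u"]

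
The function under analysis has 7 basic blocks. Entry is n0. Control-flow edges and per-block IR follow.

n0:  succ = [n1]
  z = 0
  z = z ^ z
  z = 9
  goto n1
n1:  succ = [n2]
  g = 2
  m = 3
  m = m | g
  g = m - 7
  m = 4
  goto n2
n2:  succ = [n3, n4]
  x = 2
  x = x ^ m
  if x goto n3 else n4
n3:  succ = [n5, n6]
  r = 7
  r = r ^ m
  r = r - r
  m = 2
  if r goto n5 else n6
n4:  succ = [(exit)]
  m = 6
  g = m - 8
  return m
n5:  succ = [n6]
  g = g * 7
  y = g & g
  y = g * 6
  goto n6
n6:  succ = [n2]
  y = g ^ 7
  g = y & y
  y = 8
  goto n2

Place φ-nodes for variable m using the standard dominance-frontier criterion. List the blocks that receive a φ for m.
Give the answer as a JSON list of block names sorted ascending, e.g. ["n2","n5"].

idom tree: n1←n0 n2←n1 n3←n2 n4←n2 n5←n3 n6←n3
Dom at joins:
  n2: preds {n1,n6}: {n0,n1} ∩ {n0,n1,n2,n3,n6} = {n0,n1}; idom=n1
  n6: preds {n3,n5}: {n0,n1,n2,n3} ∩ {n0,n1,n2,n3,n5} = {n0,n1,n2,n3}; idom=n3

DF derivation:
  n2←n1: walk · to n1
  n2←n6: walk n6→n3→n2 to n1
  n6←n3: walk · to n3
  n6←n5: walk n5 to n3
  n0 → ∅
  n1 → ∅
  n2 → {n2}
  n3 → {n2}
  n4 → ∅
  n5 → {n6}
  n6 → {n2}

φ for m: defs {n1,n3,n4}
  DF⁺ = {n2}

Answer: ["n2"]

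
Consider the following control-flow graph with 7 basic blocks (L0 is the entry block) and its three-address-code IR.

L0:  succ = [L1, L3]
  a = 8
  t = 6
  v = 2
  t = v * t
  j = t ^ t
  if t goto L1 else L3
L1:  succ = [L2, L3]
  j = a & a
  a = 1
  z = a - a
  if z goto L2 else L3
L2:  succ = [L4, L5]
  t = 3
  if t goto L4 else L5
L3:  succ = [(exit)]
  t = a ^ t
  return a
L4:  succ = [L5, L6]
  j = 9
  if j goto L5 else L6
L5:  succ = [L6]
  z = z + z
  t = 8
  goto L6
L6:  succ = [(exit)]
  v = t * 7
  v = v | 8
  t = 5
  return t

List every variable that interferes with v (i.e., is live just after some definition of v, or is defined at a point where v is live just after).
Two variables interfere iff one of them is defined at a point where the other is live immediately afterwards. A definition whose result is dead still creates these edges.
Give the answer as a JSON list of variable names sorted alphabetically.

Block summaries:
  L0: def={a,j,t,v} ue=∅
  L1: def={a,j,z} ue={a}
  L2: def={t} ue=∅
  L3: def={t} ue={a,t}
  L4: def={j} ue=∅
  L5: def={t,z} ue={z}
  L6: def={t,v} ue={t}

Liveness:
  L0: in=∅ out={a,t}
  L1: in={a,t} out={a,t,z}
  L2: in={z} out={t,z}
  L3: in={a,t} out=∅
  L4: in={t,z} out={t,z}
  L5: in={z} out={t}
  L6: in={t} out=∅

Interference:
  a↔{j,t,v,z}
  j↔{a,t,z}
  t↔{a,j,v,z}
  v↔{a,t}
  z↔{a,j,t}

N(v) = ["a", "t"]

Answer: ["a", "t"]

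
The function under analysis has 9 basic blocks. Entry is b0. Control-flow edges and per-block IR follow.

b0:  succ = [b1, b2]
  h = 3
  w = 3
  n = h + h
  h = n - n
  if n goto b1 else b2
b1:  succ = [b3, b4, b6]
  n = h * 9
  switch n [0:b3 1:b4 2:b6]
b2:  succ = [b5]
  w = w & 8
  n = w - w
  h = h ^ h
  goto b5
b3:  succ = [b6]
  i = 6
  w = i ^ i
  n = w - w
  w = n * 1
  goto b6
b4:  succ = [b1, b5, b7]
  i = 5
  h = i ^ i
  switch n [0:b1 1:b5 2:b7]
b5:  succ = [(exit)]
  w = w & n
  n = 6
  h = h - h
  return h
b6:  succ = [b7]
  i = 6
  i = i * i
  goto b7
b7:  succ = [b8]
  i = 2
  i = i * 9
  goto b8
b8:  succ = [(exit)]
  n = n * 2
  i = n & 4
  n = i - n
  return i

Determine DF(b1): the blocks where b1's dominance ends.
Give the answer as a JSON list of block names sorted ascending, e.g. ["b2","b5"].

Answer: ["b1", "b5"]

Working:
idom tree: b1←b0 b2←b0 b3←b1 b4←b1 b5←b0 b6←b1 b7←b1 b8←b7
Dom∩ at merges:
  b1: preds {b0,b4}: {b0} ∩ {b0,b1,b4} = {b0}; idom=b0
  b5: preds {b2,b4}: {b0,b2} ∩ {b0,b1,b4} = {b0}; idom=b0
  b6: preds {b1,b3}: {b0,b1} ∩ {b0,b1,b3} = {b0,b1}; idom=b1
  b7: preds {b4,b6}: {b0,b1,b4} ∩ {b0,b1,b6} = {b0,b1}; idom=b1

DF derivation:
  b1←b0: walk · to b0
  b1←b4: walk b4→b1 to b0
  b5←b2: walk b2 to b0
  b5←b4: walk b4→b1 to b0
  b6←b1: walk · to b1
  b6←b3: walk b3 to b1
  b7←b4: walk b4 to b1
  b7←b6: walk b6 to b1
  b0 → ∅
  b1 → {b1,b5}
  b2 → {b5}
  b3 → {b6}
  b4 → {b1,b5,b7}
  b5 → ∅
  b6 → {b7}
  b7 → ∅
  b8 → ∅

DF(b1) = ["b1", "b5"]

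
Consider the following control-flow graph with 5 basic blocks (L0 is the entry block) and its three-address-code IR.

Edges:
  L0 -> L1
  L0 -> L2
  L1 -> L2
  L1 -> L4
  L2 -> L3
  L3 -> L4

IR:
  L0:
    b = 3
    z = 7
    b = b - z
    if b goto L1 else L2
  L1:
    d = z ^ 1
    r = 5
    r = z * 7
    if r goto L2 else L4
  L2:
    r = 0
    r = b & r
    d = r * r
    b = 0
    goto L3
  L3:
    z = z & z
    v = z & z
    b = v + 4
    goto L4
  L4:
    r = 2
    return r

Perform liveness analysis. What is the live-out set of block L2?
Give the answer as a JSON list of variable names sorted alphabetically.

Answer: ["z"]

Derivation:
Per-block:
  L0: def={b,z} ue=∅
  L1: def={d,r} ue={z}
  L2: def={b,d,r} ue={b}
  L3: def={b,v,z} ue={z}
  L4: def={r} ue=∅

Liveness:
  L0: in=∅ out={b,z}
  L1: in={b,z} out={b,z}
  L2: in={b,z} out={z}
  L3: in={z} out=∅
  L4: in=∅ out=∅

live-out(L2) = ["z"]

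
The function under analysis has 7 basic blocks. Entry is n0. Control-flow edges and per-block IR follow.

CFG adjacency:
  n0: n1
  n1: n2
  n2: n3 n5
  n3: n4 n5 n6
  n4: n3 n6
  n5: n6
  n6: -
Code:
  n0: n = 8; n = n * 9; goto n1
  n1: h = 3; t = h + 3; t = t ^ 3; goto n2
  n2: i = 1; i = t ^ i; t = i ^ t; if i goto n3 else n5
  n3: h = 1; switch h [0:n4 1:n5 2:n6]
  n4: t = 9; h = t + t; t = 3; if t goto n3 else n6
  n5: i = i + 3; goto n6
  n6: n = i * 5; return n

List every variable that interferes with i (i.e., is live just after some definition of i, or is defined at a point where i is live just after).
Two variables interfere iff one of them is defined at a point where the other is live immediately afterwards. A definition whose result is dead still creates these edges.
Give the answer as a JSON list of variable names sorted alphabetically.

Answer: ["h", "t"]

Analysis:
Per-block:
  n0 def {n} use ∅
  n1 def {h,t} use ∅
  n2 def {i,t} use {t}
  n3 def {h} use ∅
  n4 def {h,t} use ∅
  n5 def {i} use {i}
  n6 def {n} use {i}

Liveness:
  live n0: ∅→∅
  live n1: ∅→{t}
  live n2: {t}→{i}
  live n3: {i}→{i}
  live n4: {i}→{i}
  live n5: {i}→{i}
  live n6: {i}→∅

Interfere edges:
  h — {i}
  i — {h,t}
  n — ∅
  t — {i}

N(i) = ["h", "t"]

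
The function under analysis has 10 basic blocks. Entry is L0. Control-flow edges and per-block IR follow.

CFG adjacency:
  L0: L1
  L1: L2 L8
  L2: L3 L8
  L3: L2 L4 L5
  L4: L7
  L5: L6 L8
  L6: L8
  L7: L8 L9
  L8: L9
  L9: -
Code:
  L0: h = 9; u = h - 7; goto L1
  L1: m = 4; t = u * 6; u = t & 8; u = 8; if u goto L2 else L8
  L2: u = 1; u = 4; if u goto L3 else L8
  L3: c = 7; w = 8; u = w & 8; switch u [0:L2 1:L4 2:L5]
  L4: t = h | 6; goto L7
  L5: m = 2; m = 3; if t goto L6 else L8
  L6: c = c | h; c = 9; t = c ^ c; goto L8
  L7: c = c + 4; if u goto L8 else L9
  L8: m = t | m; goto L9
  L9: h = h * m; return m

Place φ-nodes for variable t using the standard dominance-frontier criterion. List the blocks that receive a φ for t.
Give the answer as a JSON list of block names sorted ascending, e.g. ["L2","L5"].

idom tree: L1←L0 L2←L1 L3←L2 L4←L3 L5←L3 L6←L5 L7←L4 L8←L1 L9←L1
Dom at joins:
  L2: preds {L1,L3}: {L0,L1} ∩ {L0,L1,L2,L3} = {L0,L1}; idom=L1
  L8: preds {L1,L2,L5,L6,L7}: {L0,L1} ∩ {L0,L1,L2} ∩ {L0,L1,L2,L3,L5} ∩ {L0,L1,L2,L3,L5,L6} ∩ {L0,L1,L2,L3,L4,L7} = {L0,L1}; idom=L1
  L9: preds {L7,L8}: {L0,L1,L2,L3,L4,L7} ∩ {L0,L1,L8} = {L0,L1}; idom=L1

DF walk-up:
  L2←L1: walk · to L1
  L2←L3: walk L3→L2 to L1
  L8←L1: walk · to L1
  L8←L2: walk L2 to L1
  L8←L5: walk L5→L3→L2 to L1
  L8←L6: walk L6→L5→L3→L2 to L1
  L8←L7: walk L7→L4→L3→L2 to L1
  L9←L7: walk L7→L4→L3→L2 to L1
  L9←L8: walk L8 to L1
  L0 → ∅
  L1 → ∅
  L2 → {L2,L8,L9}
  L3 → {L2,L8,L9}
  L4 → {L8,L9}
  L5 → {L8}
  L6 → {L8}
  L7 → {L8,L9}
  L8 → {L9}
  L9 → ∅

φ for t: defs {L1,L4,L6}
  DF⁺ = {L8,L9}

Answer: ["L8", "L9"]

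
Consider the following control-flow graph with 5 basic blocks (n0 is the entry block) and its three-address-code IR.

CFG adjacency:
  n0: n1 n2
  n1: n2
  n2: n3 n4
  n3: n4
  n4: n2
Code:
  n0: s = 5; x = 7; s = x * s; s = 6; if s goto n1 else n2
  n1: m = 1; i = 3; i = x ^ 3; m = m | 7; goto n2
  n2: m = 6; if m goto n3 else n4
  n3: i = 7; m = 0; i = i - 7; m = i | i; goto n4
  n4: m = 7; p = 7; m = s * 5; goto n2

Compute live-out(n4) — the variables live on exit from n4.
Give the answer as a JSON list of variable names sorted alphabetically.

Answer: ["s"]

Analysis:
Per-block:
  n0: {s,x} / ∅
  n1: {i,m} / {x}
  n2: {m} / ∅
  n3: {i,m} / ∅
  n4: {m,p} / {s}

Backward fixpoint:
  live n0: ∅→{s,x}
  live n1: {s,x}→{s}
  live n2: {s}→{s}
  live n3: {s}→{s}
  live n4: {s}→{s}

live-out(n4) = ["s"]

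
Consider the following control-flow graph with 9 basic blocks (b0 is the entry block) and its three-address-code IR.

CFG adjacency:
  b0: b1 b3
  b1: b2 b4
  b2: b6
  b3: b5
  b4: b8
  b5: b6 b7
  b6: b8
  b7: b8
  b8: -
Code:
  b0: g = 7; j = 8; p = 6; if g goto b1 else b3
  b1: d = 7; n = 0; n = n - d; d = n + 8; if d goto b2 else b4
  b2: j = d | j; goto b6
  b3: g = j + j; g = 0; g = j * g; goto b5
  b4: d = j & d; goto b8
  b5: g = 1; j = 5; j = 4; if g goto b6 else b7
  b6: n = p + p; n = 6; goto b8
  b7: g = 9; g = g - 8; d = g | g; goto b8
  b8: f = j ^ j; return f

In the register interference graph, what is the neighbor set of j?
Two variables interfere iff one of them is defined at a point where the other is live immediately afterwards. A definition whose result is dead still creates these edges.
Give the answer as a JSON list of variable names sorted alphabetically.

def/use:
  b0: {g,j,p} / ∅
  b1: {d,n} / ∅
  b2: {j} / {d,j}
  b3: {g} / {j}
  b4: {d} / {d,j}
  b5: {g,j} / ∅
  b6: {n} / {p}
  b7: {d,g} / ∅
  b8: {f} / {j}

Liveness:
  b0 li=∅ lo={j,p}
  b1 li={j,p} lo={d,j,p}
  b2 li={d,j,p} lo={j,p}
  b3 li={j,p} lo={p}
  b4 li={d,j} lo={j}
  b5 li={p} lo={j,p}
  b6 li={j,p} lo={j}
  b7 li={j} lo={j}
  b8 li={j} lo=∅

Conflict graph:
  d↔{j,n,p}
  f↔∅
  g↔{j,p}
  j↔{d,g,n,p}
  n↔{d,j,p}
  p↔{d,g,j,n}

N(j) = ["d", "g", "n", "p"]

Answer: ["d", "g", "n", "p"]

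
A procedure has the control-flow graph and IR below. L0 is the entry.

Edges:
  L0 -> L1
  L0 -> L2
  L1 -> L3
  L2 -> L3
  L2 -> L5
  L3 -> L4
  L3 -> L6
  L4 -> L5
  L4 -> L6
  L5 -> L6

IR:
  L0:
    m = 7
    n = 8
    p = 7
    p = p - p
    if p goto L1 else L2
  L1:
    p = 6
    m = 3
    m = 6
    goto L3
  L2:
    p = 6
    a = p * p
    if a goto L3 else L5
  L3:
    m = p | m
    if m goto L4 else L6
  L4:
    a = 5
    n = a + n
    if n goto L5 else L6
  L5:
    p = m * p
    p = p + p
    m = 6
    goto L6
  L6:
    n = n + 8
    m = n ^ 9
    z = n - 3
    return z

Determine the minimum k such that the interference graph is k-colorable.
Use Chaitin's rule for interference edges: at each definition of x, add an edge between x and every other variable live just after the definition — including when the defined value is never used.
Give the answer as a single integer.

Answer: 4

Analysis:
Per-block:
  L0 def {m,n,p} use ∅
  L1 def {m,p} use ∅
  L2 def {a,p} use ∅
  L3 def {m} use {m,p}
  L4 def {a,n} use {n}
  L5 def {m,p} use {m,p}
  L6 def {m,n,z} use {n}

Backward fixpoint:
  L0: in=∅ out={m,n}
  L1: in={n} out={m,n,p}
  L2: in={m,n} out={m,n,p}
  L3: in={m,n,p} out={m,n,p}
  L4: in={m,n,p} out={m,n,p}
  L5: in={m,n,p} out={n}
  L6: in={n} out=∅

Interfere edges:
  a↔{m,n,p}
  m↔{a,n,p}
  n↔{a,m,p}
  p↔{a,m,n}
  z↔∅

Registers:
  lower bound: {a,m,n,p} mutually conflict ⇒ χ ≥ 4
  assign a→R0 m→R1 n→R2 p→R3 z→R0 — no edge inside a register ⇒ χ ≤ 4
  χ = 4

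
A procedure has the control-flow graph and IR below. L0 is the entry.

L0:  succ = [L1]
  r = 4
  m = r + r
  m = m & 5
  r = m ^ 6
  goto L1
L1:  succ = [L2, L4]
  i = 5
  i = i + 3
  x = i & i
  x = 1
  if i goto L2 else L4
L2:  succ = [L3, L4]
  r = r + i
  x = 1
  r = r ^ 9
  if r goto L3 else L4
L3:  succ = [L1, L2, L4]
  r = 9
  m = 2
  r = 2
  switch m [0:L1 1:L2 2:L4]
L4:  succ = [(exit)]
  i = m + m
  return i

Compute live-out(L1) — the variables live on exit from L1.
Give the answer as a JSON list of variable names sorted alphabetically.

Answer: ["i", "m", "r"]

Derivation:
Block summaries:
  L0: def={m,r} ue=∅
  L1: def={i,x} ue=∅
  L2: def={r,x} ue={i,r}
  L3: def={m,r} ue=∅
  L4: def={i} ue={m}

Live sets:
  L0: in=∅ out={m,r}
  L1: in={m,r} out={i,m,r}
  L2: in={i,m,r} out={i,m}
  L3: in={i} out={i,m,r}
  L4: in={m} out=∅

live-out(L1) = ["i", "m", "r"]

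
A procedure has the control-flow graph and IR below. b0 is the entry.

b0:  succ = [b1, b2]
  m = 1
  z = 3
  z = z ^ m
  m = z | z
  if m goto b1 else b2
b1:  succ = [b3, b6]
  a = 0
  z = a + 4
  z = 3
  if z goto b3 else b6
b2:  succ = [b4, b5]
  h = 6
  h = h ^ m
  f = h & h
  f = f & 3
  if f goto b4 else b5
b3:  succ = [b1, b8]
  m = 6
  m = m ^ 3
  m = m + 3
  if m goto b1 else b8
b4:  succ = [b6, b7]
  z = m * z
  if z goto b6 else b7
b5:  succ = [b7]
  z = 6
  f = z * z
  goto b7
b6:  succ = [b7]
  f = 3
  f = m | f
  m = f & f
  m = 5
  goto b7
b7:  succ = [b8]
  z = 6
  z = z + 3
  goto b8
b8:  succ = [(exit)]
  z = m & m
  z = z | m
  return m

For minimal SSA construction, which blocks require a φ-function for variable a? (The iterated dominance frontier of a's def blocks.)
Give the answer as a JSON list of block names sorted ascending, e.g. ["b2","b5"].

Answer: ["b1", "b6", "b7", "b8"]

Working:
idom tree: b1←b0 b2←b0 b3←b1 b4←b2 b5←b2 b6←b0 b7←b0 b8←b0
Dom at joins:
  b1: preds {b0,b3}: {b0} ∩ {b0,b1,b3} = {b0}; idom=b0
  b6: preds {b1,b4}: {b0,b1} ∩ {b0,b2,b4} = {b0}; idom=b0
  b7: preds {b4,b5,b6}: {b0,b2,b4} ∩ {b0,b2,b5} ∩ {b0,b6} = {b0}; idom=b0
  b8: preds {b3,b7}: {b0,b1,b3} ∩ {b0,b7} = {b0}; idom=b0

DF walk-up:
  join b1 pred b0: · stop@b0
  join b1 pred b3: b3→b1 stop@b0
  join b6 pred b1: b1 stop@b0
  join b6 pred b4: b4→b2 stop@b0
  join b7 pred b4: b4→b2 stop@b0
  join b7 pred b5: b5→b2 stop@b0
  join b7 pred b6: b6 stop@b0
  join b8 pred b3: b3→b1 stop@b0
  join b8 pred b7: b7 stop@b0
  b0: DF=∅
  b1: DF={b1,b6,b8}
  b2: DF={b6,b7}
  b3: DF={b1,b8}
  b4: DF={b6,b7}
  b5: DF={b7}
  b6: DF={b7}
  b7: DF={b8}
  b8: DF=∅

φ for a: defs {b1}
  DF⁺ = {b1,b6,b7,b8}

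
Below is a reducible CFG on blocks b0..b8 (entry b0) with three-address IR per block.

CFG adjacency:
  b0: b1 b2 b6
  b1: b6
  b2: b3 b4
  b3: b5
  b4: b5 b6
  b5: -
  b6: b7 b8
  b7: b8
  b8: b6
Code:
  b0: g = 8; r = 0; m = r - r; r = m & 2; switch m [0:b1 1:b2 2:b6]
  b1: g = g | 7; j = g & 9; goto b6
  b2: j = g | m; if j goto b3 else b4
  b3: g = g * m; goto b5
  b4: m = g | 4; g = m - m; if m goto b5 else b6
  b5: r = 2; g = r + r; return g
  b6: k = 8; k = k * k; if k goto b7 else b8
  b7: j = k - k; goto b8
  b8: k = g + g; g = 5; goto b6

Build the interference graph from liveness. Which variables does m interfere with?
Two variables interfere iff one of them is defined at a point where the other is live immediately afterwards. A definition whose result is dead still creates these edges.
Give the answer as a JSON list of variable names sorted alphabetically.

Answer: ["g", "j", "r"]

Analysis:
Block summaries:
  b0: {g,m,r} / ∅
  b1: {g,j} / {g}
  b2: {j} / {g,m}
  b3: {g} / {g,m}
  b4: {g,m} / {g}
  b5: {g,r} / ∅
  b6: {k} / ∅
  b7: {j} / {k}
  b8: {g,k} / {g}

Backward fixpoint:
  b0 li=∅ lo={g,m}
  b1 li={g} lo={g}
  b2 li={g,m} lo={g,m}
  b3 li={g,m} lo=∅
  b4 li={g} lo={g}
  b5 li=∅ lo=∅
  b6 li={g} lo={g,k}
  b7 li={g,k} lo={g}
  b8 li={g} lo={g}

Conflict graph:
  g — {j,k,m,r}
  j — {g,m}
  k — {g}
  m — {g,j,r}
  r — {g,m}

N(m) = ["g", "j", "r"]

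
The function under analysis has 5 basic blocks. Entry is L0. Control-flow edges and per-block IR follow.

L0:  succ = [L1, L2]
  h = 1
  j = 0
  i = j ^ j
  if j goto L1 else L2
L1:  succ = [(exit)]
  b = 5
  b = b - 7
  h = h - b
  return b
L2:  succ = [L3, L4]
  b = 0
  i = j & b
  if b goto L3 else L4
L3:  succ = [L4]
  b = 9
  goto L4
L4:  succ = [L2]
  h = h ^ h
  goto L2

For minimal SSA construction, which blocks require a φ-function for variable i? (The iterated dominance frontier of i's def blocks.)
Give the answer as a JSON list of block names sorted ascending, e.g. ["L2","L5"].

idom tree: L1←L0 L2←L0 L3←L2 L4←L2
Dom at joins:
  L2: preds {L0,L4}: {L0} ∩ {L0,L2,L4} = {L0}; idom=L0
  L4: preds {L2,L3}: {L0,L2} ∩ {L0,L2,L3} = {L0,L2}; idom=L2

DF derivation:
  L2←L0: walk · to L0
  L2←L4: walk L4→L2 to L0
  L4←L2: walk · to L2
  L4←L3: walk L3 to L2
  DF(L0)=∅
  DF(L1)=∅
  DF(L2)={L2}
  DF(L3)={L4}
  DF(L4)={L2}

φ for i: defs {L0,L2}
  DF⁺ = {L2}

Answer: ["L2"]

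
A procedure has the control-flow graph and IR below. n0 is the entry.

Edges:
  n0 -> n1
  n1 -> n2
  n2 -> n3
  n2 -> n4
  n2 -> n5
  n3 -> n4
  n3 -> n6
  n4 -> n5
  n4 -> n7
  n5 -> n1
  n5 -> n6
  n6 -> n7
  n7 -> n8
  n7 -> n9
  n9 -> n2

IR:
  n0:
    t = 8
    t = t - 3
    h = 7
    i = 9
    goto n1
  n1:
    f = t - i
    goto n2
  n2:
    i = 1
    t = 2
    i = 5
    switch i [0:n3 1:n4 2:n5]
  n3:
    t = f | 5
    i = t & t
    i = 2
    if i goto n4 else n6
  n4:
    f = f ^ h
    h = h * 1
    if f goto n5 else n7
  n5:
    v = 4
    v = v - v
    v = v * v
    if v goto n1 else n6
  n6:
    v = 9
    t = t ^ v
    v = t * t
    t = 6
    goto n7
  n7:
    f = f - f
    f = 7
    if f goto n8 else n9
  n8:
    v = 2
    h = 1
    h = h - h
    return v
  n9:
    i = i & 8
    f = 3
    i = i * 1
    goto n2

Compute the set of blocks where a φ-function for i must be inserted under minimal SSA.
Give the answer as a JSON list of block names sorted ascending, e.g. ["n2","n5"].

Answer: ["n1", "n2", "n4", "n5", "n6", "n7"]

Working:
idom tree: n1←n0 n2←n1 n3←n2 n4←n2 n5←n2 n6←n2 n7←n2 n8←n7 n9←n7
Join-block Dom:
  n1: preds {n0,n5}: {n0} ∩ {n0,n1,n2,n5} = {n0}; idom=n0
  n2: preds {n1,n9}: {n0,n1} ∩ {n0,n1,n2,n7,n9} = {n0,n1}; idom=n1
  n4: preds {n2,n3}: {n0,n1,n2} ∩ {n0,n1,n2,n3} = {n0,n1,n2}; idom=n2
  n5: preds {n2,n4}: {n0,n1,n2} ∩ {n0,n1,n2,n4} = {n0,n1,n2}; idom=n2
  n6: preds {n3,n5}: {n0,n1,n2,n3} ∩ {n0,n1,n2,n5} = {n0,n1,n2}; idom=n2
  n7: preds {n4,n6}: {n0,n1,n2,n4} ∩ {n0,n1,n2,n6} = {n0,n1,n2}; idom=n2

Frontier:
  join n1 pred n0: · stop@n0
  join n1 pred n5: n5→n2→n1 stop@n0
  join n2 pred n1: · stop@n1
  join n2 pred n9: n9→n7→n2 stop@n1
  join n4 pred n2: · stop@n2
  join n4 pred n3: n3 stop@n2
  join n5 pred n2: · stop@n2
  join n5 pred n4: n4 stop@n2
  join n6 pred n3: n3 stop@n2
  join n6 pred n5: n5 stop@n2
  join n7 pred n4: n4 stop@n2
  join n7 pred n6: n6 stop@n2
  n0 → ∅
  n1 → {n1}
  n2 → {n1,n2}
  n3 → {n4,n6}
  n4 → {n5,n7}
  n5 → {n1,n6}
  n6 → {n7}
  n7 → {n2}
  n8 → ∅
  n9 → {n2}

φ for i: defs {n0,n2,n3,n9}
  DF⁺ = {n1,n2,n4,n5,n6,n7}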